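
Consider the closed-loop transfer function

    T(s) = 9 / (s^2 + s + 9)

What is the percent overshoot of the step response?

%OS ≈ 58.8%

Comparing s^2 + s + 9 to s^2 + 2ζωₙs + ωₙ²: ωₙ = 3 rad/s and ζ = 1/(2·3) ≈ 0.1667.
%OS = 100·exp(−πζ/√(1−ζ²)) = 100·exp(−π·0.1667/√(1−0.1667²)) ≈ 58.8%.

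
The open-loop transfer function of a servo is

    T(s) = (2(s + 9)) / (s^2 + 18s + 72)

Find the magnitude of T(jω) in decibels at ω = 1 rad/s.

|T(j1)|_dB ≈ -12.1 dB

Substitute s = j1: numerator = 18 + j2, denominator = 71 + j18.
|T(j1)| = |18 + j2| / |71 + j18| = 18.111 / 73.246 ≈ 0.2473.
In decibels: 20·log₁₀(0.2473) ≈ -12.1 dB.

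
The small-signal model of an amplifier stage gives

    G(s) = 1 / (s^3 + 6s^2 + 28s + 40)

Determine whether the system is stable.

stable

The denominator s^3 + 6s^2 + 28s + 40 factors as (s + 2)(s^2 + 4s + 20), giving poles at s = -2, -2 + 4j, -2 - 4j.
Since all poles lie strictly in the left half-plane, the system is stable.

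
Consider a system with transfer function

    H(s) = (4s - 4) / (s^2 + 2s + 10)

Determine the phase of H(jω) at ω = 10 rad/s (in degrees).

∠H(j10) ≈ -71.76°

At s = j10: numerator = -4 + j40, denominator = -90 + j20.
∠H = ∠num − ∠den = 95.711° − (167.47°) = -71.76°.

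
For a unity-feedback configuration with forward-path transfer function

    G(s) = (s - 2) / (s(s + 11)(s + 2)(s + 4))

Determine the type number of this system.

The denominator has 1 factor of s at the origin (free integrator), so this is a Type 1 system.

Type 1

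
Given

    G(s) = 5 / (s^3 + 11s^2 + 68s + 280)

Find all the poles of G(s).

s = -2 ± 6j, -7

The poles are the roots of the denominator s^3 + 11s^2 + 68s + 280 = 0.
Trying s = -7: the polynomial evaluates to 0, so (s + 7) is a factor.
Dividing out leaves s^2 + 4s + 40 = 0.
The quadratic formula then gives s = -2 ± 6j.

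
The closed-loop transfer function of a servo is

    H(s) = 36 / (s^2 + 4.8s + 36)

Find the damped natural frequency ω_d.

ω_d ≈ 5.499 rad/s

Comparing s^2 + 4.8s + 36 to s^2 + 2ζωₙs + ωₙ²: ωₙ = 6 rad/s and ζ = 4.8/(2·6) = 0.4.
ζωₙ = 4.8/2 = 2.4, so ω_d = ωₙ√(1−ζ²) = √(ωₙ² − (ζωₙ)²) = √(36 − 2.4²) = √30.24 ≈ 5.499 rad/s.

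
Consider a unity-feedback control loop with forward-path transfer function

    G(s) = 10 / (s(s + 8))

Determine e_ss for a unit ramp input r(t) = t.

e_ss = 0.8000

G(s) has one pole at the origin.
This is a Type 1 system. Kv = lim_{s→0} s·G(s) = 10/8 = 5/4.
e_ss = 1/Kv = 1/(5/4) = 4/5 ≈ 0.8000.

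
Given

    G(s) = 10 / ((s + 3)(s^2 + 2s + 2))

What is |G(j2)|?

Substitute s = j2: numerator = 10, denominator = -14 + j8.
|G(j2)| = |10| / |-14 + j8| = 10 / 16.125 ≈ 0.6202.

|G(j2)| ≈ 0.6202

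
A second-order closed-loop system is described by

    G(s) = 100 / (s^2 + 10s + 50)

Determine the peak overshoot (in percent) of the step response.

Comparing s^2 + 10s + 50 to s^2 + 2ζωₙs + ωₙ²: ωₙ = √50 ≈ 7.071 rad/s and ζ = 10/(2·√50) ≈ 0.7071.
%OS = 100·exp(−πζ/√(1−ζ²)) = 100·exp(−π·0.7071/√(1−0.7071²)) ≈ 4.32%.

%OS ≈ 4.32%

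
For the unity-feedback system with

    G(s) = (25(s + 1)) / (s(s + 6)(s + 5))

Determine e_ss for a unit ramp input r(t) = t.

G(s) has one pole at the origin.
This is a Type 1 system. Kv = lim_{s→0} s·G(s) = 25/30 = 5/6.
e_ss = 1/Kv = 1/(5/6) = 6/5 ≈ 1.200.

e_ss = 1.200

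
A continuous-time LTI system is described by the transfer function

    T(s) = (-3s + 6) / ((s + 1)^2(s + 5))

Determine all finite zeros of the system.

Set the numerator to zero: -3s + 6 = 0, i.e. -3·(s - 2) = 0.
So s = 2.

s = 2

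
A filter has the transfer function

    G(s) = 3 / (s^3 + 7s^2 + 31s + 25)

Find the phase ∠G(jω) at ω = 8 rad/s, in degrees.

At s = j8: numerator = 3, denominator = -423 - j264.
∠G = ∠num − ∠den = 0° − (-148.03°) = 148.0°.

∠G(j8) ≈ 148.0°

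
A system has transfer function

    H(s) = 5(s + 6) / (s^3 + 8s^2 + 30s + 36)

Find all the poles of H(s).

s = -3 + 3j, -3 - 3j, -2

The poles are the roots of the denominator s^3 + 8s^2 + 30s + 36 = 0.
Trying s = -2: the polynomial evaluates to 0, so (s + 2) is a factor.
Dividing out leaves s^2 + 6s + 18 = 0.
The quadratic formula then gives s = -3 ± 3j.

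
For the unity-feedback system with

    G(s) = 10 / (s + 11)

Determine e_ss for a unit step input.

G(s) has no poles at the origin.
This is a Type 0 system. Kp = lim_{s→0} G(s) = 10/11.
e_ss = 1/(1 + Kp) = 1/(1 + 10/11) = 11/21 ≈ 0.5238.

e_ss = 0.5238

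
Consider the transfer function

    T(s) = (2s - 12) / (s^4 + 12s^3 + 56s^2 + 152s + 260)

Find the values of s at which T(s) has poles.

s = -5 ± j, -1 ± 3j

The poles are the roots of the denominator s^4 + 12s^3 + 56s^2 + 152s + 260 = 0.
No real roots exist; factor into two real quadratics: (s^2 + 10s + 26)(s^2 + 2s + 10) = 0.
Each quadratic gives a conjugate pair via the quadratic formula.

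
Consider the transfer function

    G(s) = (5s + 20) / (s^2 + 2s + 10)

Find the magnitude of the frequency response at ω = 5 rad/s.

|G(j5)| ≈ 1.776

Substitute s = j5: numerator = 20 + j25, denominator = -15 + j10.
|G(j5)| = |20 + j25| / |-15 + j10| = 32.016 / 18.028 ≈ 1.776.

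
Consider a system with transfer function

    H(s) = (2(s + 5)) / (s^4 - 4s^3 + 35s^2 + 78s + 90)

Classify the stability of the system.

The denominator s^4 - 4s^3 + 35s^2 + 78s + 90 factors as (s^2 - 6s + 45)(s^2 + 2s + 2), giving poles at s = 3 + 6j, 3 - 6j, -1 + j, -1 - j.
Since the pole(s) at s = 3 + 6j, 3 - 6j lie in the right half-plane, the system is unstable.

unstable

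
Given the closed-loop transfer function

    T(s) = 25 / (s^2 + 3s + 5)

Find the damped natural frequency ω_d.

Comparing s^2 + 3s + 5 to s^2 + 2ζωₙs + ωₙ²: ωₙ = √5 ≈ 2.236 rad/s and ζ = 3/(2·√5) ≈ 0.6708.
ζωₙ = 3/2 = 1.5, so ω_d = ωₙ√(1−ζ²) = √(ωₙ² − (ζωₙ)²) = √(5 − 1.5²) = √2.75 ≈ 1.658 rad/s.

ω_d ≈ 1.658 rad/s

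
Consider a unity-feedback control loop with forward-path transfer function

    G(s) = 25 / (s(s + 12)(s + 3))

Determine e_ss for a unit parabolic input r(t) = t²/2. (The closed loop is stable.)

G(s) has one pole at the origin.
This is a Type 1 system; Ka = lim_{s→0} s^2·G(s) = 0, so the steady-state error for a parabola input is infinite.

e_ss = ∞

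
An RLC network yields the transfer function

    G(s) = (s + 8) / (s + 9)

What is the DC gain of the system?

G(0) = 8/9 ≈ 0.8889

At s = 0 each factor (s + a) contributes a and each (s^2 + bs + c) contributes c.
G(0) = 1·(8) / ((9)) = 8/9 = 8/9.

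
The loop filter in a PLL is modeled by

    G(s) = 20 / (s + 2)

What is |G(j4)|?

|G(j4)| ≈ 4.472

Substitute s = j4: numerator = 20, denominator = 2 + j4.
|G(j4)| = |20| / |2 + j4| = 20 / 4.4721 ≈ 4.472.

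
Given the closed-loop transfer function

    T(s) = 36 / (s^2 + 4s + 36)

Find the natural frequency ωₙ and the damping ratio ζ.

Compare the denominator to the standard form s^2 + 2ζωₙs + ωₙ².
ωₙ² = 36, so ωₙ = 6 rad/s.
2ζωₙ = 4, so ζ = 4/(2·6) ≈ 0.3333.
With ζ = 0.3333 the response is underdamped.

ωₙ = 6 rad/s, ζ ≈ 0.3333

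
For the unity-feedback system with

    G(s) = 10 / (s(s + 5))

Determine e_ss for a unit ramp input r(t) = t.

G(s) has one pole at the origin.
This is a Type 1 system. Kv = lim_{s→0} s·G(s) = 10/5 = 2.
e_ss = 1/Kv = 1/(2) = 1/2 ≈ 0.5000.

e_ss = 0.5000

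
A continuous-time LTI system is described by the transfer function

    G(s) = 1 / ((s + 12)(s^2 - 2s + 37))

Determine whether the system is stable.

unstable

The poles can be read from the denominator factors: s = -12, 1 + 6j, 1 - 6j.
Since the pole(s) at s = 1 + 6j, 1 - 6j lie in the right half-plane, the system is unstable.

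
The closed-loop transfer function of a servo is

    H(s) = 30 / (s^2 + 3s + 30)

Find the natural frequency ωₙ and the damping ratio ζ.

Compare the denominator to the standard form s^2 + 2ζωₙs + ωₙ².
ωₙ² = 30, so ωₙ = √30 ≈ 5.477 rad/s.
2ζωₙ = 3, so ζ = 3/(2·√30) ≈ 0.2739.

ωₙ ≈ 5.477 rad/s, ζ ≈ 0.2739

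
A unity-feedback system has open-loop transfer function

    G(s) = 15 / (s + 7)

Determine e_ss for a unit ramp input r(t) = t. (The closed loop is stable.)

e_ss = ∞

G(s) has no poles at the origin.
This is a Type 0 system; Kv = lim_{s→0} s·G(s) = 0, so the steady-state error for a ramp input is infinite.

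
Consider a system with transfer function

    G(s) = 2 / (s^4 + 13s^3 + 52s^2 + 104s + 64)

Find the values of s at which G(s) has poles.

s = -2 ± 2j, -1, -8

The poles are the roots of the denominator s^4 + 13s^3 + 52s^2 + 104s + 64 = 0.
Trying s = -1: the polynomial evaluates to 0, so (s + 1) is a factor.
Dividing out leaves s^3 + 12s^2 + 40s + 64 = 0.
This factors further as (s^2 + 4s + 8)(s + 8) = 0.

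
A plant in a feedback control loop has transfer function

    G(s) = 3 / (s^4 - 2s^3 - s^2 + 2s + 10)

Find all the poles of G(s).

s = 2 ± j, -1 ± j

The poles are the roots of the denominator s^4 - 2s^3 - s^2 + 2s + 10 = 0.
No real roots exist; factor into two real quadratics: (s^2 - 4s + 5)(s^2 + 2s + 2) = 0.
Each quadratic gives a conjugate pair via the quadratic formula.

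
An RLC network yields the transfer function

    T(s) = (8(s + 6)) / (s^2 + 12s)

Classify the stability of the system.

The denominator s^2 + 12s factors as s(s + 12), giving poles at s = 0, -12.
Since the simple pole(s) at s = 0 lie on the jω-axis with none in the right half-plane, the system is marginally stable.

marginally stable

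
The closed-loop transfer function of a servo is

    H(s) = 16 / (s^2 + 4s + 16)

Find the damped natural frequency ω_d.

Comparing s^2 + 4s + 16 to s^2 + 2ζωₙs + ωₙ²: ωₙ = 4 rad/s and ζ = 4/(2·4) = 0.5.
ζωₙ = 4/2 = 2, so ω_d = ωₙ√(1−ζ²) = √(ωₙ² − (ζωₙ)²) = √(16 − 2²) = √12 ≈ 3.464 rad/s.

ω_d ≈ 3.464 rad/s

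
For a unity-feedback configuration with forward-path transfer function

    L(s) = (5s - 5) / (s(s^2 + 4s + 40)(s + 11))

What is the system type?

Type 1

The denominator has 1 factor of s at the origin (free integrator), so this is a Type 1 system.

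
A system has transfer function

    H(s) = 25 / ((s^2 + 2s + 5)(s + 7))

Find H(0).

At s = 0 each factor (s + a) contributes a and each (s^2 + bs + c) contributes c.
H(0) = 25·1 / ((5) · (7)) = 25/35 = 5/7.

H(0) = 5/7 ≈ 0.7143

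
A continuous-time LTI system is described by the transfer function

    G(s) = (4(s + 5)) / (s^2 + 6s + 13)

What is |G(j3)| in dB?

|G(j3)|_dB ≈ 2.04 dB

Substitute s = j3: numerator = 20 + j12, denominator = 4 + j18.
|G(j3)| = |20 + j12| / |4 + j18| = 23.324 / 18.439 ≈ 1.265.
In decibels: 20·log₁₀(1.265) ≈ 2.04 dB.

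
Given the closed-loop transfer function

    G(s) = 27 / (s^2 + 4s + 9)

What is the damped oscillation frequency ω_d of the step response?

ω_d ≈ 2.236 rad/s

Comparing s^2 + 4s + 9 to s^2 + 2ζωₙs + ωₙ²: ωₙ = 3 rad/s and ζ = 4/(2·3) ≈ 0.6667.
ζωₙ = 4/2 = 2, so ω_d = ωₙ√(1−ζ²) = √(ωₙ² − (ζωₙ)²) = √(9 − 2²) = √5 ≈ 2.236 rad/s.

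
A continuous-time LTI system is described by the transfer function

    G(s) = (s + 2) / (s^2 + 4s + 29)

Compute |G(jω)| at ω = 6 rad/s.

|G(j6)| ≈ 0.2530

Substitute s = j6: numerator = 2 + j6, denominator = -7 + j24.
|G(j6)| = |2 + j6| / |-7 + j24| = 6.3246 / 25 ≈ 0.2530.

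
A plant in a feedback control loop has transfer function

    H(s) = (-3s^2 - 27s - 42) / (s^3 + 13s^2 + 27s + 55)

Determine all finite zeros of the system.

Set the numerator to zero: -3s^2 - 27s - 42 = 0, i.e. -3·(s^2 + 9s + 14) = 0.
Factoring: (s + 7)(s + 2) = 0.

s = -7, -2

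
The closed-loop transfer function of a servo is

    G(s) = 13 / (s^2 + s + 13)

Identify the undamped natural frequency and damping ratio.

ωₙ ≈ 3.606 rad/s, ζ ≈ 0.1387

Compare the denominator to the standard form s^2 + 2ζωₙs + ωₙ².
ωₙ² = 13, so ωₙ = √13 ≈ 3.606 rad/s.
2ζωₙ = 1, so ζ = 1/(2·√13) ≈ 0.1387.
With ζ = 0.1387 the response is underdamped.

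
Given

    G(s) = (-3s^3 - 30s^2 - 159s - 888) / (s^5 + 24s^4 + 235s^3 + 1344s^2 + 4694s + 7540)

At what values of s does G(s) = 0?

s = -1 + 6j, -1 - 6j, -8

Set the numerator to zero: -3s^3 - 30s^2 - 159s - 888 = 0, i.e. -3·(s^3 + 10s^2 + 53s + 296) = 0.
Factoring: (s^2 + 2s + 37)(s + 8) = 0.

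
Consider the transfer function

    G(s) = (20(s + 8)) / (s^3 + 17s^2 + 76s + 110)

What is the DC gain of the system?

G(0) = 16/11 ≈ 1.455

Set s = 0: G(0) = (160) / (110) = 16/11.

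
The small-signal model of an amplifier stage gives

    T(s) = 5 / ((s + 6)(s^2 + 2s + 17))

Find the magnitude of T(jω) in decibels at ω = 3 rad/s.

|T(j3)|_dB ≈ -22.6 dB

Substitute s = j3: numerator = 5, denominator = 30 + j60.
|T(j3)| = |5| / |30 + j60| = 5 / 67.082 ≈ 0.07454.
In decibels: 20·log₁₀(0.07454) ≈ -22.6 dB.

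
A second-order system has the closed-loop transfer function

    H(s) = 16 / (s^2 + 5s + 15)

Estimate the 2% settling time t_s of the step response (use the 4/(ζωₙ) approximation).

t_s ≈ 1.600 s

Comparing s^2 + 5s + 15 to s^2 + 2ζωₙs + ωₙ²: ωₙ = √15 ≈ 3.873 rad/s and ζ = 5/(2·√15) ≈ 0.6455.
ζωₙ = 5/2 = 2.5, so t_s ≈ 4/(ζωₙ) = 4/2.5 = 1.600 s.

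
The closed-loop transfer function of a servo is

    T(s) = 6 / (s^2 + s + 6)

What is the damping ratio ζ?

ζ ≈ 0.2041

Compare the denominator to the standard form s^2 + 2ζωₙs + ωₙ².
ωₙ² = 6, so ωₙ = √6 ≈ 2.449 rad/s.
2ζωₙ = 1, so ζ = 1/(2·√6) ≈ 0.2041.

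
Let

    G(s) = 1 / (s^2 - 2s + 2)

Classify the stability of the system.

unstable

The denominator s^2 - 2s + 2 factors as (s^2 - 2s + 2), giving poles at s = 1 ± j.
Since the pole(s) at s = 1 + j, 1 - j lie in the right half-plane, the system is unstable.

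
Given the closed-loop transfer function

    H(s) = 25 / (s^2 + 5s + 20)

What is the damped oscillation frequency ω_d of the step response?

ω_d ≈ 3.708 rad/s

Comparing s^2 + 5s + 20 to s^2 + 2ζωₙs + ωₙ²: ωₙ = √20 ≈ 4.472 rad/s and ζ = 5/(2·√20) ≈ 0.5590.
ζωₙ = 5/2 = 2.5, so ω_d = ωₙ√(1−ζ²) = √(ωₙ² − (ζωₙ)²) = √(20 − 2.5²) = √13.75 ≈ 3.708 rad/s.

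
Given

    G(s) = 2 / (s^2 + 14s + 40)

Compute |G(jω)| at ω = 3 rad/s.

Substitute s = j3: numerator = 2, denominator = 31 + j42.
|G(j3)| = |2| / |31 + j42| = 2 / 52.202 ≈ 0.03831.

|G(j3)| ≈ 0.03831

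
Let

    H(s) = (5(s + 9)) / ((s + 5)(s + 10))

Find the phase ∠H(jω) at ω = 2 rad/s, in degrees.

At s = j2: numerator = 45 + j10, denominator = 46 + j30.
∠H = ∠num − ∠den = 12.529° − (33.111°) = -20.58°.

∠H(j2) ≈ -20.58°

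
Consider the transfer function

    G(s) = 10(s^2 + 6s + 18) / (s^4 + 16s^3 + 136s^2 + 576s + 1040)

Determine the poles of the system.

The poles are the roots of the denominator s^4 + 16s^3 + 136s^2 + 576s + 1040 = 0.
No real roots exist; factor into two real quadratics: (s^2 + 8s + 52)(s^2 + 8s + 20) = 0.
Each quadratic gives a conjugate pair via the quadratic formula.

s = -4 + 6j, -4 - 6j, -4 + 2j, -4 - 2j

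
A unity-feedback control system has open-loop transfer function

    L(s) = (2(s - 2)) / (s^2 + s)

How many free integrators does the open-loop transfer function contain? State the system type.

Type 1

The denominator has 1 factor of s at the origin (free integrator), so this is a Type 1 system.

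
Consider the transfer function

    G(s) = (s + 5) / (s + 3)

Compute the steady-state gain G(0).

G(0) = 5/3 ≈ 1.667

Set s = 0: G(0) = (5) / (3) = 5/3.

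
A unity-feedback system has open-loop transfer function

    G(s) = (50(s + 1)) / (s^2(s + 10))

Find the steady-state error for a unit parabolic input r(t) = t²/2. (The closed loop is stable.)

e_ss = 0.2000

G(s) has 2 poles at the origin.
This is a Type 2 system. Ka = lim_{s→0} s^2·G(s) = 50/10 = 5.
e_ss = 1/Ka = 1/(5) = 1/5 ≈ 0.2000.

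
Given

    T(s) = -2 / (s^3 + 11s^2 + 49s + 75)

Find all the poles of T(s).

The poles are the roots of the denominator s^3 + 11s^2 + 49s + 75 = 0.
Trying s = -3: the polynomial evaluates to 0, so (s + 3) is a factor.
Dividing out leaves s^2 + 8s + 25 = 0.
The quadratic formula then gives s = -4 ± 3j.

s = -4 ± 3j, -3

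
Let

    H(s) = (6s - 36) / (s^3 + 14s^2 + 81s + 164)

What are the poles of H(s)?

s = -4, -5 ± 4j

The poles are the roots of the denominator s^3 + 14s^2 + 81s + 164 = 0.
Trying s = -4: the polynomial evaluates to 0, so (s + 4) is a factor.
Dividing out leaves s^2 + 10s + 41 = 0.
The quadratic formula then gives s = -5 ± 4j.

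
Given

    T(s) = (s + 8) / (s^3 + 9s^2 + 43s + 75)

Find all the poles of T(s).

s = -3 + 4j, -3 - 4j, -3

The poles are the roots of the denominator s^3 + 9s^2 + 43s + 75 = 0.
Trying s = -3: the polynomial evaluates to 0, so (s + 3) is a factor.
Dividing out leaves s^2 + 6s + 25 = 0.
The quadratic formula then gives s = -3 ± 4j.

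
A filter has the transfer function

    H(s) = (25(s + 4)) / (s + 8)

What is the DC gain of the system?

At s = 0 each factor (s + a) contributes a and each (s^2 + bs + c) contributes c.
H(0) = 25·(4) / ((8)) = 100/8 = 25/2.

H(0) = 25/2 ≈ 12.50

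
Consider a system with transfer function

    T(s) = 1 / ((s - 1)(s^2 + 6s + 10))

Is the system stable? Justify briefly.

unstable

The poles can be read from the denominator factors: s = 1, -3 ± j.
Since the pole(s) at s = 1 lie in the right half-plane, the system is unstable.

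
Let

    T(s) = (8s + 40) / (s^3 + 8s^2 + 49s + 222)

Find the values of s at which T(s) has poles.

The poles are the roots of the denominator s^3 + 8s^2 + 49s + 222 = 0.
Trying s = -6: the polynomial evaluates to 0, so (s + 6) is a factor.
Dividing out leaves s^2 + 2s + 37 = 0.
The quadratic formula then gives s = -1 ± 6j.

s = -1 ± 6j, -6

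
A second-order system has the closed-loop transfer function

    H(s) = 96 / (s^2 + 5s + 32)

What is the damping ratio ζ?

Compare the denominator to the standard form s^2 + 2ζωₙs + ωₙ².
ωₙ² = 32, so ωₙ = √32 ≈ 5.657 rad/s.
2ζωₙ = 5, so ζ = 5/(2·√32) ≈ 0.4419.
With ζ = 0.4419 the response is underdamped.

ζ ≈ 0.4419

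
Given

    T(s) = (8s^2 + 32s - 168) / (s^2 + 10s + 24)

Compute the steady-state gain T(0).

Set s = 0: T(0) = (-168) / (24) = -7.

T(0) = -7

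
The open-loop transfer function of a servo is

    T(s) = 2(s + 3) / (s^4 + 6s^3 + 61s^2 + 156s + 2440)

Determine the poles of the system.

The poles are the roots of the denominator s^4 + 6s^3 + 61s^2 + 156s + 2440 = 0.
No real roots exist; factor into two real quadratics: (s^2 - 4s + 40)(s^2 + 10s + 61) = 0.
Each quadratic gives a conjugate pair via the quadratic formula.

s = 2 ± 6j, -5 ± 6j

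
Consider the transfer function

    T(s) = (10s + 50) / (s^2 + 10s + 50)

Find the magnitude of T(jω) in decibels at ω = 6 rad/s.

Substitute s = j6: numerator = 50 + j60, denominator = 14 + j60.
|T(j6)| = |50 + j60| / |14 + j60| = 78.102 / 61.612 ≈ 1.268.
In decibels: 20·log₁₀(1.268) ≈ 2.06 dB.

|T(j6)|_dB ≈ 2.06 dB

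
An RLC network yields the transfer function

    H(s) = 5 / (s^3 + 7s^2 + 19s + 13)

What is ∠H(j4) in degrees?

At s = j4: numerator = 5, denominator = -99 + j12.
∠H = ∠num − ∠den = 0° − (173.09°) = -173.1°.

∠H(j4) ≈ -173.1°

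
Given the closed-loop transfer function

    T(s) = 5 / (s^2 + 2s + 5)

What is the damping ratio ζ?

ζ ≈ 0.4472

Compare the denominator to the standard form s^2 + 2ζωₙs + ωₙ².
ωₙ² = 5, so ωₙ = √5 ≈ 2.236 rad/s.
2ζωₙ = 2, so ζ = 2/(2·√5) ≈ 0.4472.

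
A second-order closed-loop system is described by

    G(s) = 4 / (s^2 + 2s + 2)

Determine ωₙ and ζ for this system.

Compare the denominator to the standard form s^2 + 2ζωₙs + ωₙ².
ωₙ² = 2, so ωₙ = √2 ≈ 1.414 rad/s.
2ζωₙ = 2, so ζ = 2/(2·√2) ≈ 0.7071.

ωₙ ≈ 1.414 rad/s, ζ ≈ 0.7071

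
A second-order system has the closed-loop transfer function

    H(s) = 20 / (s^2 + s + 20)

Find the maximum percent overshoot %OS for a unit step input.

%OS ≈ 70.2%

Comparing s^2 + s + 20 to s^2 + 2ζωₙs + ωₙ²: ωₙ = √20 ≈ 4.472 rad/s and ζ = 1/(2·√20) ≈ 0.1118.
%OS = 100·exp(−πζ/√(1−ζ²)) = 100·exp(−π·0.1118/√(1−0.1118²)) ≈ 70.2%.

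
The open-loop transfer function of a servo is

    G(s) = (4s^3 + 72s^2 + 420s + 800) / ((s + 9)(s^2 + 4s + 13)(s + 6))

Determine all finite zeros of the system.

Set the numerator to zero: 4s^3 + 72s^2 + 420s + 800 = 0, i.e. 4·(s^3 + 18s^2 + 105s + 200) = 0.
Factoring: (s + 5)^2(s + 8) = 0.

s = -5, -8, -5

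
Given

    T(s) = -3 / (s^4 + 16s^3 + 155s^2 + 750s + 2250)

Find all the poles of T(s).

The poles are the roots of the denominator s^4 + 16s^3 + 155s^2 + 750s + 2250 = 0.
No real roots exist; factor into two real quadratics: (s^2 + 6s + 45)(s^2 + 10s + 50) = 0.
Each quadratic gives a conjugate pair via the quadratic formula.

s = -3 ± 6j, -5 ± 5j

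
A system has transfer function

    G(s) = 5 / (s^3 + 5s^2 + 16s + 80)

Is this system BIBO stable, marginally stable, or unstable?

The denominator s^3 + 5s^2 + 16s + 80 factors as (s^2 + 16)(s + 5), giving poles at s = ±4j, -5.
Since the simple pole(s) at s = 4j, -4j lie on the jω-axis with none in the right half-plane, the system is marginally stable.

marginally stable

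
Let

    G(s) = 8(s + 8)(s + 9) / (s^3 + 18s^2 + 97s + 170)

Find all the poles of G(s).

s = -10, -4 ± j

The poles are the roots of the denominator s^3 + 18s^2 + 97s + 170 = 0.
Trying s = -10: the polynomial evaluates to 0, so (s + 10) is a factor.
Dividing out leaves s^2 + 8s + 17 = 0.
The quadratic formula then gives s = -4 ± 1j.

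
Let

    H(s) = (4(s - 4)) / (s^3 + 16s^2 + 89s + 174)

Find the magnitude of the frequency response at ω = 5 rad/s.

|H(j5)| ≈ 0.06538

Substitute s = j5: numerator = -16 + j20, denominator = -226 + j320.
|H(j5)| = |-16 + j20| / |-226 + j320| = 25.612 / 391.76 ≈ 0.06538.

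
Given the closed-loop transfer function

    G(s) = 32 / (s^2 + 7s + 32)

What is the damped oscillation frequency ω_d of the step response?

ω_d ≈ 4.444 rad/s

Comparing s^2 + 7s + 32 to s^2 + 2ζωₙs + ωₙ²: ωₙ = √32 ≈ 5.657 rad/s and ζ = 7/(2·√32) ≈ 0.6187.
ζωₙ = 7/2 = 3.5, so ω_d = ωₙ√(1−ζ²) = √(ωₙ² − (ζωₙ)²) = √(32 − 3.5²) = √19.75 ≈ 4.444 rad/s.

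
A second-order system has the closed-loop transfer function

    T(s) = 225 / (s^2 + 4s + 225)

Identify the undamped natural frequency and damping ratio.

Compare the denominator to the standard form s^2 + 2ζωₙs + ωₙ².
ωₙ² = 225, so ωₙ = 15 rad/s.
2ζωₙ = 4, so ζ = 4/(2·15) ≈ 0.1333.
With ζ = 0.1333 the response is underdamped.

ωₙ = 15 rad/s, ζ ≈ 0.1333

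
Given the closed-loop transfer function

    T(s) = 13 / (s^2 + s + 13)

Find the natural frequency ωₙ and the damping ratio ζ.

Compare the denominator to the standard form s^2 + 2ζωₙs + ωₙ².
ωₙ² = 13, so ωₙ = √13 ≈ 3.606 rad/s.
2ζωₙ = 1, so ζ = 1/(2·√13) ≈ 0.1387.
With ζ = 0.1387 the response is underdamped.

ωₙ ≈ 3.606 rad/s, ζ ≈ 0.1387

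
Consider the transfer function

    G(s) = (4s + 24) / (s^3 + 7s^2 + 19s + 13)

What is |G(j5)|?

Substitute s = j5: numerator = 24 + j20, denominator = -162 - j30.
|G(j5)| = |24 + j20| / |-162 - j30| = 31.241 / 164.75 ≈ 0.1896.

|G(j5)| ≈ 0.1896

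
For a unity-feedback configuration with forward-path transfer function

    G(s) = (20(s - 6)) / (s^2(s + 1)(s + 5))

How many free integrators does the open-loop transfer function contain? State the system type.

The denominator has 2 factors of s at the origin (free integrators), so this is a Type 2 system.

Type 2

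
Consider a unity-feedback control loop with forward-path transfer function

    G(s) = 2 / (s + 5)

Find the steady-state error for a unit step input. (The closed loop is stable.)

G(s) has no poles at the origin.
This is a Type 0 system. Kp = lim_{s→0} G(s) = 2/5.
e_ss = 1/(1 + Kp) = 1/(1 + 2/5) = 5/7 ≈ 0.7143.

e_ss = 0.7143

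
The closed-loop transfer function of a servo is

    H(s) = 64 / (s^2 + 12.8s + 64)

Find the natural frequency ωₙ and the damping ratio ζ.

Compare the denominator to the standard form s^2 + 2ζωₙs + ωₙ².
ωₙ² = 64, so ωₙ = 8 rad/s.
2ζωₙ = 12.8, so ζ = 12.8/(2·8) = 0.8.
With ζ = 0.8 the response is underdamped.

ωₙ = 8 rad/s, ζ = 0.8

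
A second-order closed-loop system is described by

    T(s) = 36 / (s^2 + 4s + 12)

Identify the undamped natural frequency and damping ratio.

ωₙ ≈ 3.464 rad/s, ζ ≈ 0.5774

Compare the denominator to the standard form s^2 + 2ζωₙs + ωₙ².
ωₙ² = 12, so ωₙ = √12 ≈ 3.464 rad/s.
2ζωₙ = 4, so ζ = 4/(2·√12) ≈ 0.5774.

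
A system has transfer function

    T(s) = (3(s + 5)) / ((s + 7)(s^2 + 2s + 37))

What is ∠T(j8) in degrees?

∠T(j8) ≈ -140.2°

At s = j8: numerator = 15 + j24, denominator = -317 - j104.
∠T = ∠num − ∠den = 57.995° − (-161.84°) = 219.8°, which wraps to -140.2°.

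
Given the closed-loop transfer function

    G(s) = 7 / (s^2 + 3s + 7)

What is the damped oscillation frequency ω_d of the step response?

Comparing s^2 + 3s + 7 to s^2 + 2ζωₙs + ωₙ²: ωₙ = √7 ≈ 2.646 rad/s and ζ = 3/(2·√7) ≈ 0.5669.
ζωₙ = 3/2 = 1.5, so ω_d = ωₙ√(1−ζ²) = √(ωₙ² − (ζωₙ)²) = √(7 − 1.5²) = √4.75 ≈ 2.179 rad/s.

ω_d ≈ 2.179 rad/s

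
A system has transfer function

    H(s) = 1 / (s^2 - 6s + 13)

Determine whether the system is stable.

The poles can be read from the denominator factors: s = 3 ± 2j.
Since the pole(s) at s = 3 + 2j, 3 - 2j lie in the right half-plane, the system is unstable.

unstable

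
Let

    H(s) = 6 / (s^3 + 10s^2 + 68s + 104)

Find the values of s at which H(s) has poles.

s = -4 ± 6j, -2

The poles are the roots of the denominator s^3 + 10s^2 + 68s + 104 = 0.
Trying s = -2: the polynomial evaluates to 0, so (s + 2) is a factor.
Dividing out leaves s^2 + 8s + 52 = 0.
The quadratic formula then gives s = -4 ± 6j.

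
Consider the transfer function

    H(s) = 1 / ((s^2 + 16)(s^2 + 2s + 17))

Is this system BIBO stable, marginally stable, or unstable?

The poles can be read from the denominator factors: s = ±4j, -1 ± 4j.
Since the simple pole(s) at s = ±4j lie on the jω-axis with none in the right half-plane, the system is marginally stable.

marginally stable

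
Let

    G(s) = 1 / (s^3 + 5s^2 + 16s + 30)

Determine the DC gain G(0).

Set s = 0: G(0) = (1) / (30) = 1/30.

G(0) = 1/30 ≈ 0.03333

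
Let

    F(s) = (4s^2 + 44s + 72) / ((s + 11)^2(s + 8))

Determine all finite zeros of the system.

Set the numerator to zero: 4s^2 + 44s + 72 = 0, i.e. 4·(s^2 + 11s + 18) = 0.
Factoring: (s + 2)(s + 9) = 0.

s = -2, -9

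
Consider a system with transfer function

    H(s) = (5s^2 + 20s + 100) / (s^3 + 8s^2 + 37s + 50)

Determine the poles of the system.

s = -3 + 4j, -3 - 4j, -2

The poles are the roots of the denominator s^3 + 8s^2 + 37s + 50 = 0.
Trying s = -2: the polynomial evaluates to 0, so (s + 2) is a factor.
Dividing out leaves s^2 + 6s + 25 = 0.
The quadratic formula then gives s = -3 ± 4j.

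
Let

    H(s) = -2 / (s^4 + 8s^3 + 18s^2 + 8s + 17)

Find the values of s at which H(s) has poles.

The poles are the roots of the denominator s^4 + 8s^3 + 18s^2 + 8s + 17 = 0.
No real roots exist; factor into two real quadratics: (s^2 + 1)(s^2 + 8s + 17) = 0.
Each quadratic gives a conjugate pair via the quadratic formula.

s = ±j, -4 ± j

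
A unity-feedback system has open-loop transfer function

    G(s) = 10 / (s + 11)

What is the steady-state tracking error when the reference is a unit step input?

e_ss = 0.5238

G(s) has no poles at the origin.
This is a Type 0 system. Kp = lim_{s→0} G(s) = 10/11.
e_ss = 1/(1 + Kp) = 1/(1 + 10/11) = 11/21 ≈ 0.5238.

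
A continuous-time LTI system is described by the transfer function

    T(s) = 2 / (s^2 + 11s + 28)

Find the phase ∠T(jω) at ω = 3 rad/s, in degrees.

At s = j3: numerator = 2, denominator = 19 + j33.
∠T = ∠num − ∠den = 0° − (60.068°) = -60.07°.

∠T(j3) ≈ -60.07°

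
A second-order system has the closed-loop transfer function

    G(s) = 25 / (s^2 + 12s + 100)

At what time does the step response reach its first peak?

Comparing s^2 + 12s + 100 to s^2 + 2ζωₙs + ωₙ²: ωₙ = 10 rad/s and ζ = 12/(2·10) = 0.6.
ζωₙ = 12/2 = 6, so ω_d = ωₙ√(1−ζ²) = √(ωₙ² − (ζωₙ)²) = √(100 − 6²) = √64 = 8 rad/s.
t_p = π/ω_d = π/8 ≈ 0.3927 s.

t_p ≈ 0.3927 s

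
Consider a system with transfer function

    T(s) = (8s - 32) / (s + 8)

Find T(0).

T(0) = -4

Set s = 0: T(0) = (-32) / (8) = -4.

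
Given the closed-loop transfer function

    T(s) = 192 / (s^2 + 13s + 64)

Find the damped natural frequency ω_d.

ω_d ≈ 4.664 rad/s

Comparing s^2 + 13s + 64 to s^2 + 2ζωₙs + ωₙ²: ωₙ = 8 rad/s and ζ = 13/(2·8) = 0.8125.
ζωₙ = 13/2 = 6.5, so ω_d = ωₙ√(1−ζ²) = √(ωₙ² − (ζωₙ)²) = √(64 − 6.5²) = √21.75 ≈ 4.664 rad/s.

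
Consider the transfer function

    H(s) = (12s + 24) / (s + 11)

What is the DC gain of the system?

H(0) = 24/11 ≈ 2.182

Set s = 0: H(0) = (24) / (11) = 24/11.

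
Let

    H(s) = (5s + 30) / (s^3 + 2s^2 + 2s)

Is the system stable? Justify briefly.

The denominator s^3 + 2s^2 + 2s factors as s(s^2 + 2s + 2), giving poles at s = 0, -1 ± j.
Since the simple pole(s) at s = 0 lie on the jω-axis with none in the right half-plane, the system is marginally stable.

marginally stable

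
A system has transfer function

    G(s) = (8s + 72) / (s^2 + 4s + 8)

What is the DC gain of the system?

G(0) = 9

Set s = 0: G(0) = (72) / (8) = 9.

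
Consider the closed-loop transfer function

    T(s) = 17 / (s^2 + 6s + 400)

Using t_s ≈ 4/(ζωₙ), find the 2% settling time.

t_s ≈ 1.333 s

Comparing s^2 + 6s + 400 to s^2 + 2ζωₙs + ωₙ²: ωₙ = 20 rad/s and ζ = 6/(2·20) = 0.15.
ζωₙ = 6/2 = 3, so t_s ≈ 4/(ζωₙ) = 4/3 ≈ 1.333 s.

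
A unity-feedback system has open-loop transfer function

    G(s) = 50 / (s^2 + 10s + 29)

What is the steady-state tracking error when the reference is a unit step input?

G(s) has no poles at the origin.
This is a Type 0 system. Kp = lim_{s→0} G(s) = 50/29.
e_ss = 1/(1 + Kp) = 1/(1 + 50/29) = 29/79 ≈ 0.3671.

e_ss = 0.3671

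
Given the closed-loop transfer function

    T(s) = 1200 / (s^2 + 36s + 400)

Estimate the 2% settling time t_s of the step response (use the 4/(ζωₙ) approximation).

Comparing s^2 + 36s + 400 to s^2 + 2ζωₙs + ωₙ²: ωₙ = 20 rad/s and ζ = 36/(2·20) = 0.9.
ζωₙ = 36/2 = 18, so t_s ≈ 4/(ζωₙ) = 4/18 ≈ 0.2222 s.

t_s ≈ 0.2222 s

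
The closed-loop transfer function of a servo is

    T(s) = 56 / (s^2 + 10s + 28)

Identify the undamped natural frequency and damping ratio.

ωₙ ≈ 5.292 rad/s, ζ ≈ 0.9449

Compare the denominator to the standard form s^2 + 2ζωₙs + ωₙ².
ωₙ² = 28, so ωₙ = √28 ≈ 5.292 rad/s.
2ζωₙ = 10, so ζ = 10/(2·√28) ≈ 0.9449.
With ζ = 0.9449 the response is underdamped.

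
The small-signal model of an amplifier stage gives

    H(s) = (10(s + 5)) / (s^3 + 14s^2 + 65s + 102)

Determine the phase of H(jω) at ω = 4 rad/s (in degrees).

∠H(j4) ≈ -83.24°

At s = j4: numerator = 50 + j40, denominator = -122 + j196.
∠H = ∠num − ∠den = 38.660° − (121.90°) = -83.24°.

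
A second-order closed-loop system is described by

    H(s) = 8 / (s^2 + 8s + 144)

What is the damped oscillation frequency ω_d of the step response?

ω_d ≈ 11.31 rad/s

Comparing s^2 + 8s + 144 to s^2 + 2ζωₙs + ωₙ²: ωₙ = 12 rad/s and ζ = 8/(2·12) ≈ 0.3333.
ζωₙ = 8/2 = 4, so ω_d = ωₙ√(1−ζ²) = √(ωₙ² − (ζωₙ)²) = √(144 − 4²) = √128 ≈ 11.31 rad/s.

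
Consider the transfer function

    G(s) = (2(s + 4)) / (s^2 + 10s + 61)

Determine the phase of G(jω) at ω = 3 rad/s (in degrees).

At s = j3: numerator = 8 + j6, denominator = 52 + j30.
∠G = ∠num − ∠den = 36.870° − (29.982°) = 6.888°.

∠G(j3) ≈ 6.888°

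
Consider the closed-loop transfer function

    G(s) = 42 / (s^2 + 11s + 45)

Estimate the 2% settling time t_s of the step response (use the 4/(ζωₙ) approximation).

t_s ≈ 0.7273 s

Comparing s^2 + 11s + 45 to s^2 + 2ζωₙs + ωₙ²: ωₙ = √45 ≈ 6.708 rad/s and ζ = 11/(2·√45) ≈ 0.8199.
ζωₙ = 11/2 = 5.5, so t_s ≈ 4/(ζωₙ) = 4/5.5 ≈ 0.7273 s.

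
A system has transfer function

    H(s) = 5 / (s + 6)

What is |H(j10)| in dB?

|H(j10)|_dB ≈ -7.36 dB

Substitute s = j10: numerator = 5, denominator = 6 + j10.
|H(j10)| = |5| / |6 + j10| = 5 / 11.662 ≈ 0.4287.
In decibels: 20·log₁₀(0.4287) ≈ -7.36 dB.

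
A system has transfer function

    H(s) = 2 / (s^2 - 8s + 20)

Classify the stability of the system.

The denominator s^2 - 8s + 20 factors as (s^2 - 8s + 20), giving poles at s = 4 ± 2j.
Since the pole(s) at s = 4 ± 2j lie in the right half-plane, the system is unstable.

unstable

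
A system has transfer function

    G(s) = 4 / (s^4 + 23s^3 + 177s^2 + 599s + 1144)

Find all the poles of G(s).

The poles are the roots of the denominator s^4 + 23s^3 + 177s^2 + 599s + 1144 = 0.
Trying s = -8: the polynomial evaluates to 0, so (s + 8) is a factor.
Dividing out leaves s^3 + 15s^2 + 57s + 143 = 0.
This factors further as (s^2 + 4s + 13)(s + 11) = 0.

s = -2 ± 3j, -8, -11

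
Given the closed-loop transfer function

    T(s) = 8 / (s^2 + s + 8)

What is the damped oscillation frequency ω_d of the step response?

Comparing s^2 + s + 8 to s^2 + 2ζωₙs + ωₙ²: ωₙ = √8 ≈ 2.828 rad/s and ζ = 1/(2·√8) ≈ 0.1768.
ζωₙ = 1/2 = 0.5, so ω_d = ωₙ√(1−ζ²) = √(ωₙ² − (ζωₙ)²) = √(8 − 0.5²) = √7.75 ≈ 2.784 rad/s.

ω_d ≈ 2.784 rad/s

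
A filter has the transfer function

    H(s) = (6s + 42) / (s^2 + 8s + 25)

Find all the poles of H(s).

The poles are the roots of the denominator s^2 + 8s + 25 = 0.
Using the quadratic formula: s = (-8 ± √(-36))/2 = -4 ± 3j.

s = -4 + 3j, -4 - 3j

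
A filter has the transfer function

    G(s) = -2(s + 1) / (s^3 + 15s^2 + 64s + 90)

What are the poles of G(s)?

s = -3 ± j, -9

The poles are the roots of the denominator s^3 + 15s^2 + 64s + 90 = 0.
Trying s = -9: the polynomial evaluates to 0, so (s + 9) is a factor.
Dividing out leaves s^2 + 6s + 10 = 0.
The quadratic formula then gives s = -3 ± 1j.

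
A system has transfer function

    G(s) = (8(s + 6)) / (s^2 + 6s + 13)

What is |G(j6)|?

|G(j6)| ≈ 1.589

Substitute s = j6: numerator = 48 + j48, denominator = -23 + j36.
|G(j6)| = |48 + j48| / |-23 + j36| = 67.882 / 42.720 ≈ 1.589.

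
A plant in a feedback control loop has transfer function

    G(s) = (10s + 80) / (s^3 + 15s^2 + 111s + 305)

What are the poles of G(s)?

The poles are the roots of the denominator s^3 + 15s^2 + 111s + 305 = 0.
Trying s = -5: the polynomial evaluates to 0, so (s + 5) is a factor.
Dividing out leaves s^2 + 10s + 61 = 0.
The quadratic formula then gives s = -5 ± 6j.

s = -5 + 6j, -5 - 6j, -5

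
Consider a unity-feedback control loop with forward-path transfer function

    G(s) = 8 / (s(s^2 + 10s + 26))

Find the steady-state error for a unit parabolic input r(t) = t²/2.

e_ss = ∞

G(s) has one pole at the origin.
This is a Type 1 system; Ka = lim_{s→0} s^2·G(s) = 0, so the steady-state error for a parabola input is infinite.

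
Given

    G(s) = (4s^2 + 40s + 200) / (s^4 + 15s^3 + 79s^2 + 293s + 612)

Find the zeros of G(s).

Set the numerator to zero: 4s^2 + 40s + 200 = 0, i.e. 4·(s^2 + 10s + 50) = 0.
Factoring: (s^2 + 10s + 50) = 0.

s = -5 ± 5j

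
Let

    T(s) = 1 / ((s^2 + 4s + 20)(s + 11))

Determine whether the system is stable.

stable

The poles can be read from the denominator factors: s = -2 ± 4j, -11.
Since all poles lie strictly in the left half-plane, the system is stable.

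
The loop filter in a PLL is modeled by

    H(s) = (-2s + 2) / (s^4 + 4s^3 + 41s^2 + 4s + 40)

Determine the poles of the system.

s = j, -j, -2 + 6j, -2 - 6j

The poles are the roots of the denominator s^4 + 4s^3 + 41s^2 + 4s + 40 = 0.
No real roots exist; factor into two real quadratics: (s^2 + 1)(s^2 + 4s + 40) = 0.
Each quadratic gives a conjugate pair via the quadratic formula.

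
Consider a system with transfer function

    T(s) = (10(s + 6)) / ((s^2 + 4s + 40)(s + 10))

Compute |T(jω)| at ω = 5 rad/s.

Substitute s = j5: numerator = 60 + j50, denominator = 50 + j275.
|T(j5)| = |60 + j50| / |50 + j275| = 78.102 / 279.51 ≈ 0.2794.

|T(j5)| ≈ 0.2794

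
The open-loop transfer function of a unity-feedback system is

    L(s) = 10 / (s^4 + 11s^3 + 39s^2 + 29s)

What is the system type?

Type 1

Factor s from the denominator: s^4 + 11s^3 + 39s^2 + 29s = s·(s^3 + 11s^2 + 39s + 29).
There is 1 pole at the origin, so the system is Type 1.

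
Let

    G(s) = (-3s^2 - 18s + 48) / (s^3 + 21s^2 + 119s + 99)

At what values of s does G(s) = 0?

s = -8, 2

Set the numerator to zero: -3s^2 - 18s + 48 = 0, i.e. -3·(s^2 + 6s - 16) = 0.
Factoring: (s + 8)(s - 2) = 0.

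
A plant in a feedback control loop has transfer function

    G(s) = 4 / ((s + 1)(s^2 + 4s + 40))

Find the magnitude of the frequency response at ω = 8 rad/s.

|G(j8)| ≈ 0.01240

Substitute s = j8: numerator = 4, denominator = -280 - j160.
|G(j8)| = |4| / |-280 - j160| = 4 / 322.49 ≈ 0.01240.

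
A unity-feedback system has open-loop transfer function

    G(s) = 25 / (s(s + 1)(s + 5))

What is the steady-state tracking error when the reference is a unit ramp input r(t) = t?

e_ss = 0.2000

G(s) has one pole at the origin.
This is a Type 1 system. Kv = lim_{s→0} s·G(s) = 25/5 = 5.
e_ss = 1/Kv = 1/(5) = 1/5 ≈ 0.2000.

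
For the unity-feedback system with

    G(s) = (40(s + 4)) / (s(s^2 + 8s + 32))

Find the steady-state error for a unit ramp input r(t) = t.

G(s) has one pole at the origin.
This is a Type 1 system. Kv = lim_{s→0} s·G(s) = 160/32 = 5.
e_ss = 1/Kv = 1/(5) = 1/5 ≈ 0.2000.

e_ss = 0.2000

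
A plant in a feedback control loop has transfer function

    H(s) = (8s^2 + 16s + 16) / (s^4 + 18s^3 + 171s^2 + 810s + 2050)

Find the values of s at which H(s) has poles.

s = -5 + 5j, -5 - 5j, -4 + 5j, -4 - 5j

The poles are the roots of the denominator s^4 + 18s^3 + 171s^2 + 810s + 2050 = 0.
No real roots exist; factor into two real quadratics: (s^2 + 10s + 50)(s^2 + 8s + 41) = 0.
Each quadratic gives a conjugate pair via the quadratic formula.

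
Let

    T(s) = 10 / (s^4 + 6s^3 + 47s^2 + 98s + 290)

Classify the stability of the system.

The denominator s^4 + 6s^3 + 47s^2 + 98s + 290 factors as (s^2 + 4s + 29)(s^2 + 2s + 10), giving poles at s = -2 + 5j, -2 - 5j, -1 + 3j, -1 - 3j.
Since all poles lie strictly in the left half-plane, the system is stable.

stable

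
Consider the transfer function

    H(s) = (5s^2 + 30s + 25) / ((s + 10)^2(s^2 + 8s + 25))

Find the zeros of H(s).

s = -5, -1

Set the numerator to zero: 5s^2 + 30s + 25 = 0, i.e. 5·(s^2 + 6s + 5) = 0.
Factoring: (s + 5)(s + 1) = 0.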